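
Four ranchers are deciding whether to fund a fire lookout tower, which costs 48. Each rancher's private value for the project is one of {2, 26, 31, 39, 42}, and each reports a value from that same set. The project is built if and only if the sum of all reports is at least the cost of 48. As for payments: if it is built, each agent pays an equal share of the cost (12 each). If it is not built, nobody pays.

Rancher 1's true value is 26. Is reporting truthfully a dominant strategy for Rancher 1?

No

Consider the case where Rancher 2 reports 2, Rancher 3 reports 2 and Rancher 4 reports 2.
Truthful report 26: project not built, utility 0.
Report 42 instead: project built, pays 12, utility 26 - 12 = 14.
Since 14 > 0, reporting 42 is strictly better here, so truthful reporting is not dominant.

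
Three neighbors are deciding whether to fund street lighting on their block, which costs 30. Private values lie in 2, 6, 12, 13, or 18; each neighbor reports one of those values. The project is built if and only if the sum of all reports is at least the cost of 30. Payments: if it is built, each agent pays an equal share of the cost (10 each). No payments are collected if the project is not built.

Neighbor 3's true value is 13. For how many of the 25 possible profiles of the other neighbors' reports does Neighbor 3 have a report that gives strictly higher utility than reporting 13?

Others report (2, 12): truth gives 0; report 18 gives 3 > 0. Violating.
Others report (2, 13): truth gives 0; report 18 gives 3 > 0. Violating.
Others report (6, 6): truth gives 0; report 18 gives 3 > 0. Violating.
Others report (12, 2): truth gives 0; report 18 gives 3 > 0. Violating.
Others report (2, 2): truth gives 0; no alternative beats it.
Others report (2, 6): truth gives 0; no alternative beats it.
(Checking all 25 profiles: 5 have a profitable deviation, 20 do not.)

5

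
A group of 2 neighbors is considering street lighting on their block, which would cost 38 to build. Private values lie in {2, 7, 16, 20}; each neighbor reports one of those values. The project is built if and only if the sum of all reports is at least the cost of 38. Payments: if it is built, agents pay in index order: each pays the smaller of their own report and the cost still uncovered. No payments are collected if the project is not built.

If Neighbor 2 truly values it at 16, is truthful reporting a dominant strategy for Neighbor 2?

Check each profile of the others' reports and compare truth against every alternative report.
Others report (2): truth gives 0, best alternative gives 0.
Others report (7): truth gives 0, best alternative gives 0.
Others report (16): truth gives 0, best alternative gives 0.
Others report (20): truth gives 0, best alternative gives 0.
In every case the truthful report is at least as good as any alternative, so it is a dominant strategy.

Yes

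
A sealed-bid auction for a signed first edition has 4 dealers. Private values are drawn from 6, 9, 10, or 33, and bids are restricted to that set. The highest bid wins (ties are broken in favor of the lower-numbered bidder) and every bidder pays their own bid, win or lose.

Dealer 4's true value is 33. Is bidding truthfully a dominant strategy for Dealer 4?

No

Consider the case where Dealer 1 bids 6, Dealer 2 bids 6 and Dealer 3 bids 6.
Truthful bid 33: wins, pays 33, utility 33 - 33 = 0.
Bid 9 instead: wins, pays 9, utility 33 - 9 = 24.
Since 24 > 0, bidding 9 is strictly better here, so truthful bidding is not dominant.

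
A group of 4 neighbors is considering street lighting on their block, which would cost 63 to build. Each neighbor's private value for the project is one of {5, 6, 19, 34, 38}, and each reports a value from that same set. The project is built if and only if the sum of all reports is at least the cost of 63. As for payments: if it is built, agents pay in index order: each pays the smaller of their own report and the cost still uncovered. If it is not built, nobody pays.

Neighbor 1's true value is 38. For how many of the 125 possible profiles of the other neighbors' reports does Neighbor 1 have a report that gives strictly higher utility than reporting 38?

Others report (5, 5, 19): truth gives 0; report 34 gives 4 > 0. Violating.
Others report (5, 5, 34): truth gives 0; report 19 gives 19 > 0. Violating.
Others report (5, 5, 38): truth gives 0; report 19 gives 19 > 0. Violating.
Others report (5, 6, 19): truth gives 0; report 34 gives 4 > 0. Violating.
Others report (5, 5, 5): truth gives 0; no alternative beats it.
Others report (5, 5, 6): truth gives 0; no alternative beats it.
(Checking all 125 profiles: 117 have a profitable deviation, 8 do not.)

117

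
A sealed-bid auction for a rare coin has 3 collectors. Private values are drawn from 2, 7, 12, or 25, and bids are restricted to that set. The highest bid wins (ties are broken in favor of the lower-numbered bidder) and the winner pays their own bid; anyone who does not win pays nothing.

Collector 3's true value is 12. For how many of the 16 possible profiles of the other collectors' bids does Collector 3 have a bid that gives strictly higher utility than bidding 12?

1

Others bid (2, 2): truth gives 0; bid 7 gives 5 > 0. Violating.
Others bid (2, 7): truth gives 0; no alternative beats it.
Others bid (2, 12): truth gives 0; no alternative beats it.
(Checking all 16 profiles: 1 has a profitable deviation, 15 do not.)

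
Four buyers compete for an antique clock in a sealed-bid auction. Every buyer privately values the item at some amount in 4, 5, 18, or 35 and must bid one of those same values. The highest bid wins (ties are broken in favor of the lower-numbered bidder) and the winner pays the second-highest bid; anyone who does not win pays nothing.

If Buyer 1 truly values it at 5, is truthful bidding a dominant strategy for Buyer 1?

Check each profile of the others' bids and compare truth against every alternative bid.
Others bid (4, 4, 4): truth gives 1, best alternative gives 1.
Others bid (4, 4, 5): truth gives 0, best alternative gives 0.
Others bid (4, 4, 18): truth gives 0, best alternative gives 0.
Others bid (4, 4, 35): truth gives 0, best alternative gives 0.
Others bid (4, 5, 4): truth gives 0, best alternative gives 0.
Others bid (4, 5, 5): truth gives 0, best alternative gives 0.
(Remaining 58 profiles checked similarly; truth is weakly best in each.)
In every case the truthful bid is at least as good as any alternative, so it is a dominant strategy.

Yes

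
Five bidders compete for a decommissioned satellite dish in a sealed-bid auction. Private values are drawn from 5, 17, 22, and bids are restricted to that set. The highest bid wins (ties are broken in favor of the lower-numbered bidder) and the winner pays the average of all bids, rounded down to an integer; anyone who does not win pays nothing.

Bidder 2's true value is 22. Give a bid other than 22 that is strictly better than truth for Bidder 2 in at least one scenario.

17

Suppose Bidder 1 bids 5, Bidder 3 bids 5, Bidder 4 bids 5 and Bidder 5 bids 5.
Bid 22: wins, pays 8, utility 22 - 8 = 14.
Bid 17: wins, pays 7, utility 22 - 7 = 15.
So bidding 17 beats truth here (15 > 14).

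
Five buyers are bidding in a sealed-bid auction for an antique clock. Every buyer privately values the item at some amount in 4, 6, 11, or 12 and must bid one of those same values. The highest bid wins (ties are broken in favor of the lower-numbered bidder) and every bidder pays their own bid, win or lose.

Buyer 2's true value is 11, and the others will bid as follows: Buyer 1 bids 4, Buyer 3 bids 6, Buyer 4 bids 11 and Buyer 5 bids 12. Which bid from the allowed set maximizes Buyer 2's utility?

Bid 4: loses but pays 4, utility -4.
Bid 6: loses but pays 6, utility -6.
Bid 11: loses but pays 11, utility -11.
Bid 12: wins, pays 12, utility 11 - 12 = -1.
The best choice is 12 with utility -1.

12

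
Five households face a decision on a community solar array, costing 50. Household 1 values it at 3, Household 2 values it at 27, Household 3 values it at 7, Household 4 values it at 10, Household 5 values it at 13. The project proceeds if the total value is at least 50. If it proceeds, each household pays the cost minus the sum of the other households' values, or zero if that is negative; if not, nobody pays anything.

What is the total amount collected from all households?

20

Total value 60 ≥ cost 50, so it is built.
Household 1: others sum to 57; max(0, 50 - 57) = 0.
Household 2: others sum to 33; max(0, 50 - 33) = 17.
Household 3: others sum to 53; max(0, 50 - 53) = 0.
Household 4: others sum to 50; max(0, 50 - 50) = 0.
Household 5: others sum to 47; max(0, 50 - 47) = 3.
Total collected = 0 + 17 + 0 + 0 + 3 = 20.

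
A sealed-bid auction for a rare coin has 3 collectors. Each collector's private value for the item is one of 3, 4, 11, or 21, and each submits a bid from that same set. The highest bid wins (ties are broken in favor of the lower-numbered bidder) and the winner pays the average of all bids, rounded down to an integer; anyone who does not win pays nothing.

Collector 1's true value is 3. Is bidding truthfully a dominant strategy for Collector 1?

Check each profile of the others' bids and compare truth against every alternative bid.
Others bid (4, 4): truth gives 0, best alternative gives -1.
Others bid (3, 3): truth gives 0, best alternative gives 0.
Others bid (3, 4): truth gives 0, best alternative gives 0.
Others bid (3, 11): truth gives 0, best alternative gives 0.
Others bid (3, 21): truth gives 0, best alternative gives 0.
Others bid (4, 3): truth gives 0, best alternative gives 0.
(Remaining 10 profiles checked similarly; truth is weakly best in each.)
In every case the truthful bid is at least as good as any alternative, so it is a dominant strategy.

Yes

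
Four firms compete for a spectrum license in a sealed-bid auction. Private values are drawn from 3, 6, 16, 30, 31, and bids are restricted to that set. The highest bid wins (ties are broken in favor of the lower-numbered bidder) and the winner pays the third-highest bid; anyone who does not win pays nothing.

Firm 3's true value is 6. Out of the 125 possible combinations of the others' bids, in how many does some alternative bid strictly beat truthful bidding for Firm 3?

9

Others bid (3, 3, 16): truth gives 0; bid 16 gives 3 > 0. Violating.
Others bid (3, 3, 30): truth gives 0; bid 30 gives 3 > 0. Violating.
Others bid (3, 3, 31): truth gives 0; bid 31 gives 3 > 0. Violating.
Others bid (3, 6, 3): truth gives 0; bid 16 gives 3 > 0. Violating.
Others bid (3, 3, 3): truth gives 3; no alternative beats it.
Others bid (3, 3, 6): truth gives 3; no alternative beats it.
(Checking all 125 profiles: 9 have a profitable deviation, 116 do not.)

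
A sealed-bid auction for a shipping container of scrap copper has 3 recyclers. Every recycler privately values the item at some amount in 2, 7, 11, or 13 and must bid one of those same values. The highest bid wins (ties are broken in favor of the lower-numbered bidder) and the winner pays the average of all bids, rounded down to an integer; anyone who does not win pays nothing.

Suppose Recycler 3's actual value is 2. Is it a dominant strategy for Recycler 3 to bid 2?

Yes

Check each profile of the others' bids and compare truth against every alternative bid.
Others bid (2, 2): truth gives 0, best alternative gives -1.
Others bid (2, 7): truth gives 0, best alternative gives 0.
Others bid (2, 11): truth gives 0, best alternative gives 0.
Others bid (2, 13): truth gives 0, best alternative gives 0.
Others bid (7, 2): truth gives 0, best alternative gives 0.
Others bid (7, 7): truth gives 0, best alternative gives 0.
(Remaining 10 profiles checked similarly; truth is weakly best in each.)
In every case the truthful bid is at least as good as any alternative, so it is a dominant strategy.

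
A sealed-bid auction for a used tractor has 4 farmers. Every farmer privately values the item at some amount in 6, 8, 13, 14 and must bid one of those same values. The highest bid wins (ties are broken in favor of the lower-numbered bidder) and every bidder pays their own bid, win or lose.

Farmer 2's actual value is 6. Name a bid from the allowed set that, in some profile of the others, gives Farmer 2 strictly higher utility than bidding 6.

8

Suppose Farmer 1 bids 6, Farmer 3 bids 6 and Farmer 4 bids 6.
Bid 6: loses but pays 6, utility -6.
Bid 8: wins, pays 8, utility 6 - 8 = -2.
So bidding 8 beats truth here (-2 > -6).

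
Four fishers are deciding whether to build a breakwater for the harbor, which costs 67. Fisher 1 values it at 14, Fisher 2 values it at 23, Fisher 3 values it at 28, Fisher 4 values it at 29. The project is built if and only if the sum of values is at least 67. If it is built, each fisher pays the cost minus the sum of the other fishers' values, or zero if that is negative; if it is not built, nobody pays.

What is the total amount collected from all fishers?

Total value 94 ≥ cost 67, so it is built.
Fisher 1: others sum to 80; max(0, 67 - 80) = 0.
Fisher 2: others sum to 71; max(0, 67 - 71) = 0.
Fisher 3: others sum to 66; max(0, 67 - 66) = 1.
Fisher 4: others sum to 65; max(0, 67 - 65) = 2.
Total collected = 0 + 0 + 1 + 2 = 3.

3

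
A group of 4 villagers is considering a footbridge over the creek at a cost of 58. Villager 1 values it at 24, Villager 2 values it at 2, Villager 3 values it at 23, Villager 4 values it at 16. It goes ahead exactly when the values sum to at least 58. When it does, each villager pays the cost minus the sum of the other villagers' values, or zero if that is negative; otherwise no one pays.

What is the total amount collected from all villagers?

42

Total value 65 ≥ cost 58, so it is built.
Villager 1: others sum to 41; max(0, 58 - 41) = 17.
Villager 2: others sum to 63; max(0, 58 - 63) = 0.
Villager 3: others sum to 42; max(0, 58 - 42) = 16.
Villager 4: others sum to 49; max(0, 58 - 49) = 9.
Total collected = 17 + 0 + 16 + 9 = 42.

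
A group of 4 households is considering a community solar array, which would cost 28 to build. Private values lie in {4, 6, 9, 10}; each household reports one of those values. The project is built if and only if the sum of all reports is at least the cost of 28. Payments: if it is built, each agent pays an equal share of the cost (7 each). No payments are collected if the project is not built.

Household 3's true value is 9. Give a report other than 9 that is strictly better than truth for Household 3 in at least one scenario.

10

Suppose Household 1 reports 4, Household 2 reports 4 and Household 4 reports 10.
Report 9: project not built, utility 0.
Report 10: project built, pays 7, utility 9 - 7 = 2.
So reporting 10 beats truth here (2 > 0).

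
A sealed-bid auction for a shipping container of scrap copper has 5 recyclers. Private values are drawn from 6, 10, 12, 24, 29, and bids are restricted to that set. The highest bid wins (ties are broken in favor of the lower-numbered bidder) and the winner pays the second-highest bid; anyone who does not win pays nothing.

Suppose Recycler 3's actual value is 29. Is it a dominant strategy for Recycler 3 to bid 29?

Yes

Check each profile of the others' bids and compare truth against every alternative bid.
Others bid (6, 24, 6, 6): truth gives 5, best alternative gives 0.
Others bid (6, 24, 6, 10): truth gives 5, best alternative gives 0.
Others bid (6, 24, 6, 12): truth gives 5, best alternative gives 0.
Others bid (6, 24, 6, 24): truth gives 5, best alternative gives 0.
Others bid (6, 24, 10, 6): truth gives 5, best alternative gives 0.
Others bid (6, 24, 10, 10): truth gives 5, best alternative gives 0.
(Remaining 619 profiles checked similarly; truth is weakly best in each.)
In every case the truthful bid is at least as good as any alternative, so it is a dominant strategy.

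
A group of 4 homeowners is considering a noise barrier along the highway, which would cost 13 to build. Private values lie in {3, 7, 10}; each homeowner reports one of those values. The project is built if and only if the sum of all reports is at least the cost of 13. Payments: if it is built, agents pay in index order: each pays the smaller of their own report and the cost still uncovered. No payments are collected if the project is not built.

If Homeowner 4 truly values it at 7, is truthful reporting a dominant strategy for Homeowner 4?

Yes

Check each profile of the others' reports and compare truth against every alternative report.
Others report (3, 3, 7): truth gives 7, best alternative gives 7.
Others report (3, 3, 10): truth gives 7, best alternative gives 7.
Others report (3, 7, 3): truth gives 7, best alternative gives 7.
Others report (3, 7, 7): truth gives 7, best alternative gives 7.
Others report (3, 7, 10): truth gives 7, best alternative gives 7.
Others report (3, 10, 3): truth gives 7, best alternative gives 7.
(Remaining 21 profiles checked similarly; truth is weakly best in each.)
In every case the truthful report is at least as good as any alternative, so it is a dominant strategy.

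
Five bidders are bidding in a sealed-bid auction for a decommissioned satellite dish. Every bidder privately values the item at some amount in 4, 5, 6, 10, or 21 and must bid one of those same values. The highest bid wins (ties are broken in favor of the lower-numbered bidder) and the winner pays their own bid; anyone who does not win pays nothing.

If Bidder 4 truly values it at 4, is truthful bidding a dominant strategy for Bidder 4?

Check each profile of the others' bids and compare truth against every alternative bid.
Others bid (4, 4, 4, 4): truth gives 0, best alternative gives -1.
Others bid (4, 4, 4, 5): truth gives 0, best alternative gives -1.
Others bid (4, 4, 4, 6): truth gives 0, best alternative gives 0.
Others bid (4, 4, 4, 10): truth gives 0, best alternative gives 0.
Others bid (4, 4, 4, 21): truth gives 0, best alternative gives 0.
Others bid (4, 4, 5, 4): truth gives 0, best alternative gives 0.
(Remaining 619 profiles checked similarly; truth is weakly best in each.)
In every case the truthful bid is at least as good as any alternative, so it is a dominant strategy.

Yes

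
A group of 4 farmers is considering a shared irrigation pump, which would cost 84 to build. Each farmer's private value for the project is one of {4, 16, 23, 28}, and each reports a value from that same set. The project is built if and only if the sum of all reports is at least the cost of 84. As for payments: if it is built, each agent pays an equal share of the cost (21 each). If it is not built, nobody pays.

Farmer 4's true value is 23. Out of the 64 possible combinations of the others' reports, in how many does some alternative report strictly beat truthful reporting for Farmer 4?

6

Others report (4, 28, 28): truth gives 0; report 28 gives 2 > 0. Violating.
Others report (16, 16, 28): truth gives 0; report 28 gives 2 > 0. Violating.
Others report (16, 28, 16): truth gives 0; report 28 gives 2 > 0. Violating.
Others report (28, 4, 28): truth gives 0; report 28 gives 2 > 0. Violating.
Others report (4, 4, 4): truth gives 0; no alternative beats it.
Others report (4, 4, 16): truth gives 0; no alternative beats it.
(Checking all 64 profiles: 6 have a profitable deviation, 58 do not.)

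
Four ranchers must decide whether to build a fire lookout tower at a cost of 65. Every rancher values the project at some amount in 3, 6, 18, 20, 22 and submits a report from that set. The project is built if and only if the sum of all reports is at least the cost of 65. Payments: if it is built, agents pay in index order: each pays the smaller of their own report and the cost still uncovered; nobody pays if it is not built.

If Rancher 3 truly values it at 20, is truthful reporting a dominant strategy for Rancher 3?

Consider the case where Rancher 1 reports 3, Rancher 2 reports 22 and Rancher 4 reports 22.
Truthful report 20: project built, pays 20, utility 20 - 20 = 0.
Report 18 instead: project built, pays 18, utility 20 - 18 = 2.
Since 2 > 0, reporting 18 is strictly better here, so truthful reporting is not dominant.

No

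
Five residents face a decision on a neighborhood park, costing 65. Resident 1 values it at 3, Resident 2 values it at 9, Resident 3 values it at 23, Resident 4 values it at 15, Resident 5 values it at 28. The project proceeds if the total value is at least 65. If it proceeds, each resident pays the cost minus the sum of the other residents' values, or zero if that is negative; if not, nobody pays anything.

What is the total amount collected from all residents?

Total value 78 ≥ cost 65, so it is built.
Resident 1: others sum to 75; max(0, 65 - 75) = 0.
Resident 2: others sum to 69; max(0, 65 - 69) = 0.
Resident 3: others sum to 55; max(0, 65 - 55) = 10.
Resident 4: others sum to 63; max(0, 65 - 63) = 2.
Resident 5: others sum to 50; max(0, 65 - 50) = 15.
Total collected = 0 + 0 + 10 + 2 + 15 = 27.

27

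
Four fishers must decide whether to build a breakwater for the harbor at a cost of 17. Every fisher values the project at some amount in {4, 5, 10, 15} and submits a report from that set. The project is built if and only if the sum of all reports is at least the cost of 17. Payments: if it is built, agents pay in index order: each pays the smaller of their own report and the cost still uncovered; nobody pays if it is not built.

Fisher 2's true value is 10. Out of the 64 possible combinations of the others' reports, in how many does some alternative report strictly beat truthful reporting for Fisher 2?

48

Others report (4, 4, 4): truth gives 0; report 5 gives 5 > 0. Violating.
Others report (4, 4, 5): truth gives 0; report 4 gives 6 > 0. Violating.
Others report (4, 4, 10): truth gives 0; report 4 gives 6 > 0. Violating.
Others report (4, 4, 15): truth gives 0; report 4 gives 6 > 0. Violating.
Others report (15, 4, 4): truth gives 8; no alternative beats it.
Others report (15, 4, 5): truth gives 8; no alternative beats it.
(Checking all 64 profiles: 48 have a profitable deviation, 16 do not.)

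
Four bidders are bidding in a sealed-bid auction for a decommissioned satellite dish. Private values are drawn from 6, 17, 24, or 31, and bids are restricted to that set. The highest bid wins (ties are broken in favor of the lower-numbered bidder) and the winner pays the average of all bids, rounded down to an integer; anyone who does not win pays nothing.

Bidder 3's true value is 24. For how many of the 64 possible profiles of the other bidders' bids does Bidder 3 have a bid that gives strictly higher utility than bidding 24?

18

Others bid (6, 6, 6): truth gives 14; bid 17 gives 16 > 14. Violating.
Others bid (6, 6, 17): truth gives 11; bid 17 gives 13 > 11. Violating.
Others bid (6, 6, 31): truth gives 0; bid 31 gives 6 > 0. Violating.
Others bid (6, 17, 31): truth gives 0; bid 31 gives 3 > 0. Violating.
Others bid (6, 6, 24): truth gives 9; no alternative beats it.
Others bid (6, 17, 6): truth gives 11; no alternative beats it.
(Checking all 64 profiles: 18 have a profitable deviation, 46 do not.)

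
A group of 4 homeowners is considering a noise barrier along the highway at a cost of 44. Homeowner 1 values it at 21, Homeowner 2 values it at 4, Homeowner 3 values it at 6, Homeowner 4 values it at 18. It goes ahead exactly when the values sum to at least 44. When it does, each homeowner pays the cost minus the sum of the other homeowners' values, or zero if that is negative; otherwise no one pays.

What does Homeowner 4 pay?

13

Total value 49 ≥ cost 44, so the project is built.
The other homeowners' values sum to 31.
Cost minus that sum is 44 - 31 = 13.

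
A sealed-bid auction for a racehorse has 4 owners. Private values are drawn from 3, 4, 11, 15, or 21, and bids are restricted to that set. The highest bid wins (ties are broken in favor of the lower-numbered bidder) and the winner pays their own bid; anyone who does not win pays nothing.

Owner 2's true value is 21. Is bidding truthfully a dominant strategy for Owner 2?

Consider the case where Owner 1 bids 3, Owner 3 bids 3 and Owner 4 bids 3.
Truthful bid 21: wins, pays 21, utility 21 - 21 = 0.
Bid 4 instead: wins, pays 4, utility 21 - 4 = 17.
Since 17 > 0, bidding 4 is strictly better here, so truthful bidding is not dominant.

No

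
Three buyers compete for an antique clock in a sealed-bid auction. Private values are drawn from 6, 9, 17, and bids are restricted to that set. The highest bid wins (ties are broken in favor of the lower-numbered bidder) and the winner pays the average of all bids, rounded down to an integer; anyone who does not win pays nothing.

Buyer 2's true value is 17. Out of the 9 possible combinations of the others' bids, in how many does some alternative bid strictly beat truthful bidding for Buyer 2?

Others bid (6, 6): truth gives 8; bid 9 gives 10 > 8. Violating.
Others bid (6, 9): truth gives 7; bid 9 gives 9 > 7. Violating.
Others bid (6, 17): truth gives 4; no alternative beats it.
Others bid (9, 6): truth gives 7; no alternative beats it.
(Checking all 9 profiles: 2 have a profitable deviation, 7 do not.)

2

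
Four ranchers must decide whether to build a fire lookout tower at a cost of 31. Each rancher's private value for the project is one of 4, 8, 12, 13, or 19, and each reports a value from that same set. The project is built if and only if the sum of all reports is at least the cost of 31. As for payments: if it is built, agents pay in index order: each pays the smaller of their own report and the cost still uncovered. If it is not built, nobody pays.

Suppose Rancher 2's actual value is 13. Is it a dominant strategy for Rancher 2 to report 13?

Consider the case where Rancher 1 reports 4, Rancher 3 reports 4 and Rancher 4 reports 12.
Truthful report 13: project built, pays 13, utility 13 - 13 = 0.
Report 12 instead: project built, pays 12, utility 13 - 12 = 1.
Since 1 > 0, reporting 12 is strictly better here, so truthful reporting is not dominant.

No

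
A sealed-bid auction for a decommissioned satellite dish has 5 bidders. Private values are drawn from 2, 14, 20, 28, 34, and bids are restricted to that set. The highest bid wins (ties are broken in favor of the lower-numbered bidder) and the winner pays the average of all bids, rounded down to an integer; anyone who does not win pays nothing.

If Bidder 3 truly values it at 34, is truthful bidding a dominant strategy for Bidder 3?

Consider the case where Bidder 1 bids 2, Bidder 2 bids 2, Bidder 4 bids 2 and Bidder 5 bids 2.
Truthful bid 34: wins, pays 8, utility 34 - 8 = 26.
Bid 14 instead: wins, pays 4, utility 34 - 4 = 30.
Since 30 > 26, bidding 14 is strictly better here, so truthful bidding is not dominant.

No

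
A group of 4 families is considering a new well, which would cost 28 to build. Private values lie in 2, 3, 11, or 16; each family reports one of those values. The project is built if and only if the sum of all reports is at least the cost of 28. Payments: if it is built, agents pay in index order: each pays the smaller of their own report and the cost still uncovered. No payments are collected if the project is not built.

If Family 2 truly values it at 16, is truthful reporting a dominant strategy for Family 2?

No

Consider the case where Family 1 reports 2, Family 3 reports 2 and Family 4 reports 16.
Truthful report 16: project built, pays 16, utility 16 - 16 = 0.
Report 11 instead: project built, pays 11, utility 16 - 11 = 5.
Since 5 > 0, reporting 11 is strictly better here, so truthful reporting is not dominant.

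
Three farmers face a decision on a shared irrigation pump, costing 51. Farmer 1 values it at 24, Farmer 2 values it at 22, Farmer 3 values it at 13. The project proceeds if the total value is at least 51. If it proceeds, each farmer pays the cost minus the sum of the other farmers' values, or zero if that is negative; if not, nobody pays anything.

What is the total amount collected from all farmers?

Total value 59 ≥ cost 51, so it is built.
Farmer 1: others sum to 35; max(0, 51 - 35) = 16.
Farmer 2: others sum to 37; max(0, 51 - 37) = 14.
Farmer 3: others sum to 46; max(0, 51 - 46) = 5.
Total collected = 16 + 14 + 5 = 35.

35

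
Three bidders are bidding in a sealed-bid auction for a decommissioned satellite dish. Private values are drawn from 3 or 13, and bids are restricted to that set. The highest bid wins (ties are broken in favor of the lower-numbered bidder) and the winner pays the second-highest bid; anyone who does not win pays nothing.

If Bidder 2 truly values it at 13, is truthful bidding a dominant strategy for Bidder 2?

Yes

Check each profile of the others' bids and compare truth against every alternative bid.
Others bid (3, 3): truth gives 10, best alternative gives 0.
Others bid (3, 13): truth gives 0, best alternative gives 0.
Others bid (13, 3): truth gives 0, best alternative gives 0.
Others bid (13, 13): truth gives 0, best alternative gives 0.
In every case the truthful bid is at least as good as any alternative, so it is a dominant strategy.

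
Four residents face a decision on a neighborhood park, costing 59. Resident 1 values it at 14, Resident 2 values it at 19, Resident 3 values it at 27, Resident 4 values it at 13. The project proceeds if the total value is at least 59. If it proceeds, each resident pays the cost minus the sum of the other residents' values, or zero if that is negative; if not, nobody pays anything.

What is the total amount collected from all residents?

18

Total value 73 ≥ cost 59, so it is built.
Resident 1: others sum to 59; max(0, 59 - 59) = 0.
Resident 2: others sum to 54; max(0, 59 - 54) = 5.
Resident 3: others sum to 46; max(0, 59 - 46) = 13.
Resident 4: others sum to 60; max(0, 59 - 60) = 0.
Total collected = 0 + 5 + 13 + 0 = 18.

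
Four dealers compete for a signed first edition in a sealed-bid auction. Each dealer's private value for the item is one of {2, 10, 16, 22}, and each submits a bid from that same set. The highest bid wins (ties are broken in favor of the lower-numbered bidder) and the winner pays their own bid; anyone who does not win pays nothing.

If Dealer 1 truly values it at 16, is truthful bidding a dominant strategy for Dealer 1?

Consider the case where Dealer 2 bids 2, Dealer 3 bids 2 and Dealer 4 bids 2.
Truthful bid 16: wins, pays 16, utility 16 - 16 = 0.
Bid 2 instead: wins, pays 2, utility 16 - 2 = 14.
Since 14 > 0, bidding 2 is strictly better here, so truthful bidding is not dominant.

No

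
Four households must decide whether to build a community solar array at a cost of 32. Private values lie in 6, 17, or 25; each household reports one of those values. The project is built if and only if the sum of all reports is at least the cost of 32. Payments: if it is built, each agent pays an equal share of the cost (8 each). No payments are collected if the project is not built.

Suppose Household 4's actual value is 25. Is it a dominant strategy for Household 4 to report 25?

Check each profile of the others' reports and compare truth against every alternative report.
Others report (6, 6, 6): truth gives 17, best alternative gives 17.
Others report (6, 6, 17): truth gives 17, best alternative gives 17.
Others report (6, 6, 25): truth gives 17, best alternative gives 17.
Others report (6, 17, 6): truth gives 17, best alternative gives 17.
Others report (6, 17, 17): truth gives 17, best alternative gives 17.
Others report (6, 17, 25): truth gives 17, best alternative gives 17.
(Remaining 21 profiles checked similarly; truth is weakly best in each.)
In every case the truthful report is at least as good as any alternative, so it is a dominant strategy.

Yes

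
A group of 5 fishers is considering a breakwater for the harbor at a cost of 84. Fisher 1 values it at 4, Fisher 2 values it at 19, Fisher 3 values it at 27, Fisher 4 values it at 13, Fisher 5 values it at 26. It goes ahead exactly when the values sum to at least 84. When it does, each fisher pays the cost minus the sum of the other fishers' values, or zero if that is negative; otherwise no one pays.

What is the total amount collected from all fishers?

Total value 89 ≥ cost 84, so it is built.
Fisher 1: others sum to 85; max(0, 84 - 85) = 0.
Fisher 2: others sum to 70; max(0, 84 - 70) = 14.
Fisher 3: others sum to 62; max(0, 84 - 62) = 22.
Fisher 4: others sum to 76; max(0, 84 - 76) = 8.
Fisher 5: others sum to 63; max(0, 84 - 63) = 21.
Total collected = 0 + 14 + 22 + 8 + 21 = 65.

65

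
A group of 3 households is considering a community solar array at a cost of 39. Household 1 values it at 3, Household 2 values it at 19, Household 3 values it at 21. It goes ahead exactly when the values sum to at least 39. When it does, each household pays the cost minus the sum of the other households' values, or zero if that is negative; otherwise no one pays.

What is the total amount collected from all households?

32

Total value 43 ≥ cost 39, so it is built.
Household 1: others sum to 40; max(0, 39 - 40) = 0.
Household 2: others sum to 24; max(0, 39 - 24) = 15.
Household 3: others sum to 22; max(0, 39 - 22) = 17.
Total collected = 0 + 15 + 17 = 32.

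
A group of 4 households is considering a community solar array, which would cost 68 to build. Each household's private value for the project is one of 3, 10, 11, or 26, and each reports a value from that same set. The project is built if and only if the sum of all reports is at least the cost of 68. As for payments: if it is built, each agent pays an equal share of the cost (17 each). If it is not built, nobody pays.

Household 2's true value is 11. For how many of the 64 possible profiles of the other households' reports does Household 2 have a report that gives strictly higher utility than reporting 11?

6

Others report (10, 26, 26): truth gives -6; report 3 gives 0 > -6. Violating.
Others report (11, 26, 26): truth gives -6; report 3 gives 0 > -6. Violating.
Others report (26, 10, 26): truth gives -6; report 3 gives 0 > -6. Violating.
Others report (26, 11, 26): truth gives -6; report 3 gives 0 > -6. Violating.
Others report (3, 3, 3): truth gives 0; no alternative beats it.
Others report (3, 3, 10): truth gives 0; no alternative beats it.
(Checking all 64 profiles: 6 have a profitable deviation, 58 do not.)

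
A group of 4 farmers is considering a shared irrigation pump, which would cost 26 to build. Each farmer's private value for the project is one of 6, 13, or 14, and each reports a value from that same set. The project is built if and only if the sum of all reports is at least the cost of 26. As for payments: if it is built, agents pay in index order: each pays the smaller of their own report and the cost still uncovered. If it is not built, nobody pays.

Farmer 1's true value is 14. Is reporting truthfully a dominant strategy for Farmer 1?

No

Consider the case where Farmer 2 reports 6, Farmer 3 reports 6 and Farmer 4 reports 6.
Truthful report 14: project built, pays 14, utility 14 - 14 = 0.
Report 13 instead: project built, pays 13, utility 14 - 13 = 1.
Since 1 > 0, reporting 13 is strictly better here, so truthful reporting is not dominant.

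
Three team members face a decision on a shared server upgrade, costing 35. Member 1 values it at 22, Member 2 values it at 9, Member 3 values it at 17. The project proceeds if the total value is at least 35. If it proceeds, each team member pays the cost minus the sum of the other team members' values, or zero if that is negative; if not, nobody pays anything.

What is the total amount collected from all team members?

13

Total value 48 ≥ cost 35, so it is built.
Member 1: others sum to 26; max(0, 35 - 26) = 9.
Member 2: others sum to 39; max(0, 35 - 39) = 0.
Member 3: others sum to 31; max(0, 35 - 31) = 4.
Total collected = 9 + 0 + 4 = 13.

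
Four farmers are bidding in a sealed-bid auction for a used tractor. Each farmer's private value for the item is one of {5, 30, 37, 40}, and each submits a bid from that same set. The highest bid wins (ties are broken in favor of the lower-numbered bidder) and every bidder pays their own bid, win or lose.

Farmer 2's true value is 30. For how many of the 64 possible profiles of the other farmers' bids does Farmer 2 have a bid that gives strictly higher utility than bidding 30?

Others bid (5, 5, 37): truth gives -30; bid 5 gives -5 > -30. Violating.
Others bid (5, 5, 40): truth gives -30; bid 5 gives -5 > -30. Violating.
Others bid (5, 30, 37): truth gives -30; bid 5 gives -5 > -30. Violating.
Others bid (5, 30, 40): truth gives -30; bid 5 gives -5 > -30. Violating.
Others bid (5, 5, 5): truth gives 0; no alternative beats it.
Others bid (5, 5, 30): truth gives 0; no alternative beats it.
(Checking all 64 profiles: 60 have a profitable deviation, 4 do not.)

60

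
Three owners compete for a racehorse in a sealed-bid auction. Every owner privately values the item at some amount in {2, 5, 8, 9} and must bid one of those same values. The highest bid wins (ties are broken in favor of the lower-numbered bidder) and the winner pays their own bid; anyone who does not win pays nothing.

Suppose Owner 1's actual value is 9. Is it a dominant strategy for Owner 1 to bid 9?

No

Consider the case where Owner 2 bids 2 and Owner 3 bids 2.
Truthful bid 9: wins, pays 9, utility 9 - 9 = 0.
Bid 2 instead: wins, pays 2, utility 9 - 2 = 7.
Since 7 > 0, bidding 2 is strictly better here, so truthful bidding is not dominant.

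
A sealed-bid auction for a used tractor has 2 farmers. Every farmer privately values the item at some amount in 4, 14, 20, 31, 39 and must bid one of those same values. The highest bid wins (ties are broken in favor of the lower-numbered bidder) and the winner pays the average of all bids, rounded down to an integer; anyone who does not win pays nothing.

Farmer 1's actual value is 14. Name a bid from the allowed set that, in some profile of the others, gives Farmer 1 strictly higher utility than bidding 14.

Suppose Farmer 2 bids 4.
Bid 14: wins, pays 9, utility 14 - 9 = 5.
Bid 4: wins, pays 4, utility 14 - 4 = 10.
So bidding 4 beats truth here (10 > 5).

4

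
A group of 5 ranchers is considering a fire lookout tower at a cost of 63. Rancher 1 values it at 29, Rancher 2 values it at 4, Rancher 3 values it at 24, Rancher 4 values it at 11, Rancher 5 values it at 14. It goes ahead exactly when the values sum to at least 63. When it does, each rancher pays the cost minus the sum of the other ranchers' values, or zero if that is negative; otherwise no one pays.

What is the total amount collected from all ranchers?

15

Total value 82 ≥ cost 63, so it is built.
Rancher 1: others sum to 53; max(0, 63 - 53) = 10.
Rancher 2: others sum to 78; max(0, 63 - 78) = 0.
Rancher 3: others sum to 58; max(0, 63 - 58) = 5.
Rancher 4: others sum to 71; max(0, 63 - 71) = 0.
Rancher 5: others sum to 68; max(0, 63 - 68) = 0.
Total collected = 10 + 0 + 5 + 0 + 0 = 15.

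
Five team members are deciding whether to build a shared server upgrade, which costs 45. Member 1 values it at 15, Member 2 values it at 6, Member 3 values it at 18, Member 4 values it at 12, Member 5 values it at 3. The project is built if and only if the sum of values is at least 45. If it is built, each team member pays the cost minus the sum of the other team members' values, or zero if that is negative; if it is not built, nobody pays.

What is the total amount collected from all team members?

Total value 54 ≥ cost 45, so it is built.
Member 1: others sum to 39; max(0, 45 - 39) = 6.
Member 2: others sum to 48; max(0, 45 - 48) = 0.
Member 3: others sum to 36; max(0, 45 - 36) = 9.
Member 4: others sum to 42; max(0, 45 - 42) = 3.
Member 5: others sum to 51; max(0, 45 - 51) = 0.
Total collected = 6 + 0 + 9 + 3 + 0 = 18.

18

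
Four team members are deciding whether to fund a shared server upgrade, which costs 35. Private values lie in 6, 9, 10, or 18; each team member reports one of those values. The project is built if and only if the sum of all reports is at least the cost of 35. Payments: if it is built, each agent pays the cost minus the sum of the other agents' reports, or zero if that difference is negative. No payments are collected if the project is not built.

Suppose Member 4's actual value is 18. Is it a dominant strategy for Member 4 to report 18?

Yes

Check each profile of the others' reports and compare truth against every alternative report.
Others report (6, 9, 9): truth gives 7, best alternative gives 0.
Others report (9, 6, 9): truth gives 7, best alternative gives 0.
Others report (9, 9, 6): truth gives 7, best alternative gives 0.
Others report (6, 6, 10): truth gives 5, best alternative gives 0.
Others report (6, 10, 6): truth gives 5, best alternative gives 0.
Others report (10, 6, 6): truth gives 5, best alternative gives 0.
(Remaining 58 profiles checked similarly; truth is weakly best in each.)
In every case the truthful report is at least as good as any alternative, so it is a dominant strategy.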